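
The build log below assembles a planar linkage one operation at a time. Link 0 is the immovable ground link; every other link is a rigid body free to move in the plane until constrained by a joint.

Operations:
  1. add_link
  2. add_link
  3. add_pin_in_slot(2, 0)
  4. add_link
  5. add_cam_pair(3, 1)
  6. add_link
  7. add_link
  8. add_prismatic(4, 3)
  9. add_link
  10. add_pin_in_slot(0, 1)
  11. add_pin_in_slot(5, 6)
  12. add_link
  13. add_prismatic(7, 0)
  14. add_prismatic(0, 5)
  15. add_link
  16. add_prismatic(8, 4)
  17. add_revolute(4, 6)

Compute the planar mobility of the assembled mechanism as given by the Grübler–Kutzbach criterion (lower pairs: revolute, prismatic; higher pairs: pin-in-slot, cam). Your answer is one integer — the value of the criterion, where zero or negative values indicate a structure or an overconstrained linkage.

ground; <1,0,0>
#1 <2,0,0>
#2 <3,0,0>
PS:2↔0 J2 <3,0,1>
#3 <4,0,1>
C:3↔1 J2 <4,0,2>
#4 <5,0,2>
#5 <6,0,2>
P:4↔3 J1 <6,1,2>
#6 <7,1,2>
PS:0↔1 J2 <7,1,3>
PS:5↔6 J2 <7,1,4>
#7 <8,1,4>
P:7↔0 J1 <8,2,4>
P:0↔5 J1 <8,3,4>
#8 <9,3,4>
P:8↔4 J1 <9,4,4>
R:4↔6 J1 <9,5,4>
3×8 − 2×5 − 1×4 = 10

M = 10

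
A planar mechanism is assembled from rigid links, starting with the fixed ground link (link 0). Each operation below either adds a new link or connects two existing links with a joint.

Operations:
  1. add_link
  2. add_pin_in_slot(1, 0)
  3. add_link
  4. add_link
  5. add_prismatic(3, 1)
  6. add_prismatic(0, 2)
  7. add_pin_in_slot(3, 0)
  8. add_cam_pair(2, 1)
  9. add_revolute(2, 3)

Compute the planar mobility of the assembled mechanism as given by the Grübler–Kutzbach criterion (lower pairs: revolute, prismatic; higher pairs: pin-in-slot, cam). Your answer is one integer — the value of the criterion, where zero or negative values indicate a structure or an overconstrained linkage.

M = 0

ground; <1,0,0>
#1 <2,0,0>
PS:1↔0 J2 <2,0,1>
#2 <3,0,1>
#3 <4,0,1>
P:3↔1 J1 <4,1,1>
P:0↔2 J1 <4,2,1>
PS:3↔0 J2 <4,2,2>
C:2↔1 J2 <4,2,3>
R:2↔3 J1 <4,3,3>
3×3 − 2×3 − 1×3 = 0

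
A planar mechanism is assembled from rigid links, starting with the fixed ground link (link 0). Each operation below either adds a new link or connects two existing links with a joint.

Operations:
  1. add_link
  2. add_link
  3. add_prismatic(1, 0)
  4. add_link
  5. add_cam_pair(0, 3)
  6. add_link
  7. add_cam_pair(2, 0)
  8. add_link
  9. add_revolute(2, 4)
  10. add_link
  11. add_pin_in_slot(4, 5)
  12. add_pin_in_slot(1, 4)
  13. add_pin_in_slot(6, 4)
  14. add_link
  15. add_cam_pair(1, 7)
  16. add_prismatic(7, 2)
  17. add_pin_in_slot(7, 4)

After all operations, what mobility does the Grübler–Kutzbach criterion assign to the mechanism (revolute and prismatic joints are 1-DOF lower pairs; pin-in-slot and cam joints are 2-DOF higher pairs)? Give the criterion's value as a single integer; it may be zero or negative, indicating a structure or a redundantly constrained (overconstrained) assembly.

[1;0;0] (link 0 is ground)
L+ [2;0;0]
L+ [3;0;0]
P(1,0)∈J1 [3;1;0]
L+ [4;1;0]
C(0,3)∈J2 [4;1;1]
L+ [5;1;1]
C(2,0)∈J2 [5;1;2]
L+ [6;1;2]
R(2,4)∈J1 [6;2;2]
L+ [7;2;2]
PS(4,5)∈J2 [7;2;3]
PS(1,4)∈J2 [7;2;4]
PS(6,4)∈J2 [7;2;5]
L+ [8;2;5]
C(1,7)∈J2 [8;2;6]
P(7,2)∈J1 [8;3;6]
PS(7,4)∈J2 [8;3;7]
mobility = 21 − 6 − 7 = 8

M = 8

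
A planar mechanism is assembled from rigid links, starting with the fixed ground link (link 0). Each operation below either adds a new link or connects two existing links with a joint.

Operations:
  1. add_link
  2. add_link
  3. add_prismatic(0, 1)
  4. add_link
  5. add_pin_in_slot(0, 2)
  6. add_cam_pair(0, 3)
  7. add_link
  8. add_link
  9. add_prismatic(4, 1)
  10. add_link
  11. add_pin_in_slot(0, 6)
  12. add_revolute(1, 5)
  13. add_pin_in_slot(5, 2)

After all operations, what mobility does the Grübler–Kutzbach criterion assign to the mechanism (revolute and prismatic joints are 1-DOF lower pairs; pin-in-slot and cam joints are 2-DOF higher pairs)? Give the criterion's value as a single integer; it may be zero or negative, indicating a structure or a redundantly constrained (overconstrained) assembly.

[1;0;0] (link 0 is ground)
L+ [2;0;0]
L+ [3;0;0]
P(0,1)∈J1 [3;1;0]
L+ [4;1;0]
PS(0,2)∈J2 [4;1;1]
C(0,3)∈J2 [4;1;2]
L+ [5;1;2]
L+ [6;1;2]
P(4,1)∈J1 [6;2;2]
L+ [7;2;2]
PS(0,6)∈J2 [7;2;3]
R(1,5)∈J1 [7;3;3]
PS(5,2)∈J2 [7;3;4]
mobility = 18 − 6 − 4 = 8

M = 8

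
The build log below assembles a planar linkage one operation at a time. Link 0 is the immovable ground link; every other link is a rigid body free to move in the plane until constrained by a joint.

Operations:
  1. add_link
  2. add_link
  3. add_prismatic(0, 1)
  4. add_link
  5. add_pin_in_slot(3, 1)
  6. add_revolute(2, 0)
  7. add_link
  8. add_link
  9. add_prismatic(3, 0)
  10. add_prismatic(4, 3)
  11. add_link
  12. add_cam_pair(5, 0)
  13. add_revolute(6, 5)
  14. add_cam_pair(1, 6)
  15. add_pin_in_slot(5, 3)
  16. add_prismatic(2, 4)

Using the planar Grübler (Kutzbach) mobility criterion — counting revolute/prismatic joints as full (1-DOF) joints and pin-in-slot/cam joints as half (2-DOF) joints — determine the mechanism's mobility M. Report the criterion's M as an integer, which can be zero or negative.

M = 2

link 0 = ground. State L|J1|J2 = 1|0|0
+link1  2|0|0
+link2  3|0|0
P(0,1) f=1→J1  3|1|0
+link3  4|1|0
PS(3,1) f=2→J2  4|1|1
R(2,0) f=1→J1  4|2|1
+link4  5|2|1
+link5  6|2|1
P(3,0) f=1→J1  6|3|1
P(4,3) f=1→J1  6|4|1
+link6  7|4|1
C(5,0) f=2→J2  7|4|2
R(6,5) f=1→J1  7|5|2
C(1,6) f=2→J2  7|5|3
PS(5,3) f=2→J2  7|5|4
P(2,4) f=1→J1  7|6|4
M = 3(7−1)−2·6−4 = 18−12−4 = 2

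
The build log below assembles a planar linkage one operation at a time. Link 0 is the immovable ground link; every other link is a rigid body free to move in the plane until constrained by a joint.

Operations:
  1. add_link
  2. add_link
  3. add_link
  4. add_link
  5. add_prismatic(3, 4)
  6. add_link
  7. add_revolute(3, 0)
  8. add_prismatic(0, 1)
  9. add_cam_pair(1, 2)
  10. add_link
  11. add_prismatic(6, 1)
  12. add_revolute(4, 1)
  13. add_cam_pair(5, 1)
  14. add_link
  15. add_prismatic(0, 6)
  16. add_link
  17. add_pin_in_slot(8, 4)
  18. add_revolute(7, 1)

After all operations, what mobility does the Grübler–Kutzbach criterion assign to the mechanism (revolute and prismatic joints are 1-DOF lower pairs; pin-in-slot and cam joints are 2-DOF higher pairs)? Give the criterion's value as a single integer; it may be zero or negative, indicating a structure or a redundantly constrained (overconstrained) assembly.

L=1 J1=0 J2=0
add link → L=2 J1=0 J2=0
add link → L=3 J1=0 J2=0
add link → L=4 J1=0 J2=0
add link → L=5 J1=0 J2=0
P@3,4 dof=1 J1 → L=5 J1=1 J2=0
add link → L=6 J1=1 J2=0
R@3,0 dof=1 J1 → L=6 J1=2 J2=0
P@0,1 dof=1 J1 → L=6 J1=3 J2=0
C@1,2 dof=2 J2 → L=6 J1=3 J2=1
add link → L=7 J1=3 J2=1
P@6,1 dof=1 J1 → L=7 J1=4 J2=1
R@4,1 dof=1 J1 → L=7 J1=5 J2=1
C@5,1 dof=2 J2 → L=7 J1=5 J2=2
add link → L=8 J1=5 J2=2
P@0,6 dof=1 J1 → L=8 J1=6 J2=2
add link → L=9 J1=6 J2=2
PS@8,4 dof=2 J2 → L=9 J1=6 J2=3
R@7,1 dof=1 J1 → L=9 J1=7 J2=3
M=3(L−1)−2J1−J2=3·8−2·7−3=7

M = 7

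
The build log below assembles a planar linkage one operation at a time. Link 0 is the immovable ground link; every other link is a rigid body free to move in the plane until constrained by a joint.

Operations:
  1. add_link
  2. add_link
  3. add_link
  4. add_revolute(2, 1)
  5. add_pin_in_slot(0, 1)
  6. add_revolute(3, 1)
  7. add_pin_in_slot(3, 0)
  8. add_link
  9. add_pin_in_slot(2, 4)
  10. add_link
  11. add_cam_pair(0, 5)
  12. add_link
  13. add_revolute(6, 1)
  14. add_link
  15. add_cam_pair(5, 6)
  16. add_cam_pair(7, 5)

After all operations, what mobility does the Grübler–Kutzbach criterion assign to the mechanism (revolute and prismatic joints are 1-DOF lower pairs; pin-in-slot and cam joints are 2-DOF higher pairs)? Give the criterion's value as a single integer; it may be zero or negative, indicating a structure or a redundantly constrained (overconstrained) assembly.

M = 9

ground; <1,0,0>
#1 <2,0,0>
#2 <3,0,0>
#3 <4,0,0>
R:2↔1 J1 <4,1,0>
PS:0↔1 J2 <4,1,1>
R:3↔1 J1 <4,2,1>
PS:3↔0 J2 <4,2,2>
#4 <5,2,2>
PS:2↔4 J2 <5,2,3>
#5 <6,2,3>
C:0↔5 J2 <6,2,4>
#6 <7,2,4>
R:6↔1 J1 <7,3,4>
#7 <8,3,4>
C:5↔6 J2 <8,3,5>
C:7↔5 J2 <8,3,6>
3×7 − 2×3 − 1×6 = 9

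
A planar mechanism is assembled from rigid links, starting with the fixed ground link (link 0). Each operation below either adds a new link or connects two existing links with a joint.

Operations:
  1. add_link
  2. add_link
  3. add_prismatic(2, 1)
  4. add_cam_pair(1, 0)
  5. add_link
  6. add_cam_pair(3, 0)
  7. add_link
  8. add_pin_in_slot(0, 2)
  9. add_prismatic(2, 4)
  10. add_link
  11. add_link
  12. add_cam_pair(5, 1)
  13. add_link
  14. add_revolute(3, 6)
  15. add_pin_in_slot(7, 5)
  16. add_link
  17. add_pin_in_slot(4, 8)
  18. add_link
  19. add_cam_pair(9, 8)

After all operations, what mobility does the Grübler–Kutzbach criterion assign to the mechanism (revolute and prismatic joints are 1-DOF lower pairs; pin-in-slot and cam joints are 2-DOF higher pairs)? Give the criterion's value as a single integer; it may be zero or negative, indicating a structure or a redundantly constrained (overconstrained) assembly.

M = 14

ground; <1,0,0>
#1 <2,0,0>
#2 <3,0,0>
P:2↔1 J1 <3,1,0>
C:1↔0 J2 <3,1,1>
#3 <4,1,1>
C:3↔0 J2 <4,1,2>
#4 <5,1,2>
PS:0↔2 J2 <5,1,3>
P:2↔4 J1 <5,2,3>
#5 <6,2,3>
#6 <7,2,3>
C:5↔1 J2 <7,2,4>
#7 <8,2,4>
R:3↔6 J1 <8,3,4>
PS:7↔5 J2 <8,3,5>
#8 <9,3,5>
PS:4↔8 J2 <9,3,6>
#9 <10,3,6>
C:9↔8 J2 <10,3,7>
3×9 − 2×3 − 1×7 = 14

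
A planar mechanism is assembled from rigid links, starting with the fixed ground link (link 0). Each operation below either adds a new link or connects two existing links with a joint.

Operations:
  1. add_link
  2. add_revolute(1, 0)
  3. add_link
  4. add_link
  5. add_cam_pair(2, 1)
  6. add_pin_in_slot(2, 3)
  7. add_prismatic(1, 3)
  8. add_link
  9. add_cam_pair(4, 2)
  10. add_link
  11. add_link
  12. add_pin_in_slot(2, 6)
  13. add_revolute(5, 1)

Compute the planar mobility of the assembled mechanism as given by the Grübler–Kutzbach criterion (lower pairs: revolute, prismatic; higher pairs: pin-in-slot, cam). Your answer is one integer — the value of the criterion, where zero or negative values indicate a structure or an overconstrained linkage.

[1;0;0] (link 0 is ground)
L+ [2;0;0]
R(1,0)∈J1 [2;1;0]
L+ [3;1;0]
L+ [4;1;0]
C(2,1)∈J2 [4;1;1]
PS(2,3)∈J2 [4;1;2]
P(1,3)∈J1 [4;2;2]
L+ [5;2;2]
C(4,2)∈J2 [5;2;3]
L+ [6;2;3]
L+ [7;2;3]
PS(2,6)∈J2 [7;2;4]
R(5,1)∈J1 [7;3;4]
mobility = 18 − 6 − 4 = 8

M = 8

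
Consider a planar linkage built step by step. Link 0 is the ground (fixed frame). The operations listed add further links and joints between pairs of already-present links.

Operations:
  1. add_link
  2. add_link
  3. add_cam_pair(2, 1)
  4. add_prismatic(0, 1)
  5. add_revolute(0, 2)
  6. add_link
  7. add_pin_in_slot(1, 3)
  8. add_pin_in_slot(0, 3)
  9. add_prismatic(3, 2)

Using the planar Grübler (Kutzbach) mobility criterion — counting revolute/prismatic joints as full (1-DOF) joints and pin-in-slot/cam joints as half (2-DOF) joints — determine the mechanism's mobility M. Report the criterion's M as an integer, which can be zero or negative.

link 0 = ground. State L|J1|J2 = 1|0|0
+link1  2|0|0
+link2  3|0|0
C(2,1) f=2→J2  3|0|1
P(0,1) f=1→J1  3|1|1
R(0,2) f=1→J1  3|2|1
+link3  4|2|1
PS(1,3) f=2→J2  4|2|2
PS(0,3) f=2→J2  4|2|3
P(3,2) f=1→J1  4|3|3
M = 3(4−1)−2·3−3 = 9−6−3 = 0

M = 0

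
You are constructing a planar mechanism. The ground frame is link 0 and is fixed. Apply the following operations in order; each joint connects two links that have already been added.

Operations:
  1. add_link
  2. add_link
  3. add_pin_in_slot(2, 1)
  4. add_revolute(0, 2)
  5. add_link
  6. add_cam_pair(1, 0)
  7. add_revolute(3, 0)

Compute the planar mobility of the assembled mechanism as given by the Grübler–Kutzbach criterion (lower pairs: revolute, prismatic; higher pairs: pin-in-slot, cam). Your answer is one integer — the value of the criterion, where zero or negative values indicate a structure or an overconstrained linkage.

L=1 J1=0 J2=0
add link → L=2 J1=0 J2=0
add link → L=3 J1=0 J2=0
PS@2,1 dof=2 J2 → L=3 J1=0 J2=1
R@0,2 dof=1 J1 → L=3 J1=1 J2=1
add link → L=4 J1=1 J2=1
C@1,0 dof=2 J2 → L=4 J1=1 J2=2
R@3,0 dof=1 J1 → L=4 J1=2 J2=2
M=3(L−1)−2J1−J2=3·3−2·2−2=3

M = 3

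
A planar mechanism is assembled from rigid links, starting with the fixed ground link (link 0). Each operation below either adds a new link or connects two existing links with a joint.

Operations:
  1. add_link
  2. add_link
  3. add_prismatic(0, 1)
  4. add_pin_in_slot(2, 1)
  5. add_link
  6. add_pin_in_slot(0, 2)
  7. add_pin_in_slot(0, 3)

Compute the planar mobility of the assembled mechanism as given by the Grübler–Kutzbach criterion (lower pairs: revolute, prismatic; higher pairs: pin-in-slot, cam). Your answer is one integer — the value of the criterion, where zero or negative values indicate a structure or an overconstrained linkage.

M = 4

ground; <1,0,0>
#1 <2,0,0>
#2 <3,0,0>
P:0↔1 J1 <3,1,0>
PS:2↔1 J2 <3,1,1>
#3 <4,1,1>
PS:0↔2 J2 <4,1,2>
PS:0↔3 J2 <4,1,3>
3×3 − 2×1 − 1×3 = 4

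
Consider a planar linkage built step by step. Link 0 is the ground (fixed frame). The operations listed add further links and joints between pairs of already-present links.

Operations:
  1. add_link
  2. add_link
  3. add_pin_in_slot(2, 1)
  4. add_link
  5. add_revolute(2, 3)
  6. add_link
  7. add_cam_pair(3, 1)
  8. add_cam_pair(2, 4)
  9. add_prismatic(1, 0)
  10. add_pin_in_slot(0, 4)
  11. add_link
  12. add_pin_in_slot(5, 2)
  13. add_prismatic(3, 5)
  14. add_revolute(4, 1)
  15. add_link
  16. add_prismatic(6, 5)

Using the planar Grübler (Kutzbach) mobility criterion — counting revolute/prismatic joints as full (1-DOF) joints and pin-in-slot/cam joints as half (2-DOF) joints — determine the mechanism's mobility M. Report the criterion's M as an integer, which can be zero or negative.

(L,J1,J2)=(1,0,0); link0 fixed
link1: (2,0,0)
link2: (3,0,0)
PS 2-1 [J2]: (3,0,1)
link3: (4,0,1)
R 2-3 [J1]: (4,1,1)
link4: (5,1,1)
C 3-1 [J2]: (5,1,2)
C 2-4 [J2]: (5,1,3)
P 1-0 [J1]: (5,2,3)
PS 0-4 [J2]: (5,2,4)
link5: (6,2,4)
PS 5-2 [J2]: (6,2,5)
P 3-5 [J1]: (6,3,5)
R 4-1 [J1]: (6,4,5)
link6: (7,4,5)
P 6-5 [J1]: (7,5,5)
Grübler: 3·6 − 2·5 − 5 = 3

M = 3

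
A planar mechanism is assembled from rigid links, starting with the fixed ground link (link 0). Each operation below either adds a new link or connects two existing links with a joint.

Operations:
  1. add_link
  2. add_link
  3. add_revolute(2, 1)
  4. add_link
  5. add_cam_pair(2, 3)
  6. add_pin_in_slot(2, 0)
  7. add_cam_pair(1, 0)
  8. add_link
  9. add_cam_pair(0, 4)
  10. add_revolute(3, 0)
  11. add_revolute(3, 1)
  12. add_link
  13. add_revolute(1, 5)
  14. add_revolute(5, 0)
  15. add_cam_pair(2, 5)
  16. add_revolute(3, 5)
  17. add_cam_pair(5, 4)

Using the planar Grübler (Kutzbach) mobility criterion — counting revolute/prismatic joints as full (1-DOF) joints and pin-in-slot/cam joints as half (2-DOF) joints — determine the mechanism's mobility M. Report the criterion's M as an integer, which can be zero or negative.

link 0 = ground. State L|J1|J2 = 1|0|0
+link1  2|0|0
+link2  3|0|0
R(2,1) f=1→J1  3|1|0
+link3  4|1|0
C(2,3) f=2→J2  4|1|1
PS(2,0) f=2→J2  4|1|2
C(1,0) f=2→J2  4|1|3
+link4  5|1|3
C(0,4) f=2→J2  5|1|4
R(3,0) f=1→J1  5|2|4
R(3,1) f=1→J1  5|3|4
+link5  6|3|4
R(1,5) f=1→J1  6|4|4
R(5,0) f=1→J1  6|5|4
C(2,5) f=2→J2  6|5|5
R(3,5) f=1→J1  6|6|5
C(5,4) f=2→J2  6|6|6
M = 3(6−1)−2·6−6 = 15−12−6 = -3

M = -3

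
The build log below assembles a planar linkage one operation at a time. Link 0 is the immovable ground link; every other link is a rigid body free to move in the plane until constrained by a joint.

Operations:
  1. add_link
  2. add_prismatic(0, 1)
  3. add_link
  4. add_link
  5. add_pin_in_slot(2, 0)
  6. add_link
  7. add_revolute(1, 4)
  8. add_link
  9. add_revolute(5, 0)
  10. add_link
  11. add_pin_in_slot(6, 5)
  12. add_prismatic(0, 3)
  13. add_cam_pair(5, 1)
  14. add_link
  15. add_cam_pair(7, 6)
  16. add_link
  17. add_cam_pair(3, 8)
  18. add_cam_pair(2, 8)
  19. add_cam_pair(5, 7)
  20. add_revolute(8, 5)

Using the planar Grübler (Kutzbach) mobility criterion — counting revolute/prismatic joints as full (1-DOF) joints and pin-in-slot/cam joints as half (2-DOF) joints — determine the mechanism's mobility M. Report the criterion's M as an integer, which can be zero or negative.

M = 7

[1;0;0] (link 0 is ground)
L+ [2;0;0]
P(0,1)∈J1 [2;1;0]
L+ [3;1;0]
L+ [4;1;0]
PS(2,0)∈J2 [4;1;1]
L+ [5;1;1]
R(1,4)∈J1 [5;2;1]
L+ [6;2;1]
R(5,0)∈J1 [6;3;1]
L+ [7;3;1]
PS(6,5)∈J2 [7;3;2]
P(0,3)∈J1 [7;4;2]
C(5,1)∈J2 [7;4;3]
L+ [8;4;3]
C(7,6)∈J2 [8;4;4]
L+ [9;4;4]
C(3,8)∈J2 [9;4;5]
C(2,8)∈J2 [9;4;6]
C(5,7)∈J2 [9;4;7]
R(8,5)∈J1 [9;5;7]
mobility = 24 − 10 − 7 = 7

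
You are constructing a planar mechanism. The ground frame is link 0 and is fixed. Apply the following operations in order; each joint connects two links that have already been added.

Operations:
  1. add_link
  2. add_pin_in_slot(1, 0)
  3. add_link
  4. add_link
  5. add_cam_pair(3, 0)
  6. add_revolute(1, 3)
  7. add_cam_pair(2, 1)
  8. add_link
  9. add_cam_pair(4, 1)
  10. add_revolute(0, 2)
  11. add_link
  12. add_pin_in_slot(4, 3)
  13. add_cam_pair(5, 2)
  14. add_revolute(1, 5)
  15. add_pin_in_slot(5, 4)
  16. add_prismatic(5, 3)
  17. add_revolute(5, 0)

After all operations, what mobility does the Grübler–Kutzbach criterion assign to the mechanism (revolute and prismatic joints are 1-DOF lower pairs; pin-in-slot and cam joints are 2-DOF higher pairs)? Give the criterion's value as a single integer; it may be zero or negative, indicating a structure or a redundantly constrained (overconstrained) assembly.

[1;0;0] (link 0 is ground)
L+ [2;0;0]
PS(1,0)∈J2 [2;0;1]
L+ [3;0;1]
L+ [4;0;1]
C(3,0)∈J2 [4;0;2]
R(1,3)∈J1 [4;1;2]
C(2,1)∈J2 [4;1;3]
L+ [5;1;3]
C(4,1)∈J2 [5;1;4]
R(0,2)∈J1 [5;2;4]
L+ [6;2;4]
PS(4,3)∈J2 [6;2;5]
C(5,2)∈J2 [6;2;6]
R(1,5)∈J1 [6;3;6]
PS(5,4)∈J2 [6;3;7]
P(5,3)∈J1 [6;4;7]
R(5,0)∈J1 [6;5;7]
mobility = 15 − 10 − 7 = -2

M = -2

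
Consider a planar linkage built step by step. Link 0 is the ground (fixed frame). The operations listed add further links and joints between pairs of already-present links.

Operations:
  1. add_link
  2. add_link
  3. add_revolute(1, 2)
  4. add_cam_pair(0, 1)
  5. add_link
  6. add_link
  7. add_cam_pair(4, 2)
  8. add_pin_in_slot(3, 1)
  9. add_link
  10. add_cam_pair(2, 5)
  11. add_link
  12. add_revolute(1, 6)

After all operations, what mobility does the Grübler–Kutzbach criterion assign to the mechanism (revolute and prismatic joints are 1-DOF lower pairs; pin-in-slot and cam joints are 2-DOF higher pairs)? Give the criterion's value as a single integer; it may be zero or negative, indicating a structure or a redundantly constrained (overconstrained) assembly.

M = 10

(L,J1,J2)=(1,0,0); link0 fixed
link1: (2,0,0)
link2: (3,0,0)
R 1-2 [J1]: (3,1,0)
C 0-1 [J2]: (3,1,1)
link3: (4,1,1)
link4: (5,1,1)
C 4-2 [J2]: (5,1,2)
PS 3-1 [J2]: (5,1,3)
link5: (6,1,3)
C 2-5 [J2]: (6,1,4)
link6: (7,1,4)
R 1-6 [J1]: (7,2,4)
Grübler: 3·6 − 2·2 − 4 = 10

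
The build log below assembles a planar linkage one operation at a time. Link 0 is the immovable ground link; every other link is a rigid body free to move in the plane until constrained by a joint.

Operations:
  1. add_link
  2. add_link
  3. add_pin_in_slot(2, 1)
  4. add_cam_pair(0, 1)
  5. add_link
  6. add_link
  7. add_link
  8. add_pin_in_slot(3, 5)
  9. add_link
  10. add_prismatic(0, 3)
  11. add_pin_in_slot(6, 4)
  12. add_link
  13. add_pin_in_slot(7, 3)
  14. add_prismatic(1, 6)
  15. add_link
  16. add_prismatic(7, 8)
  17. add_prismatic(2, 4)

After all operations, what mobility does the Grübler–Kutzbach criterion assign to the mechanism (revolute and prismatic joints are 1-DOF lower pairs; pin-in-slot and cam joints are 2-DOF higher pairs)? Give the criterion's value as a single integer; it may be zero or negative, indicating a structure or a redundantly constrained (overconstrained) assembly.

[1;0;0] (link 0 is ground)
L+ [2;0;0]
L+ [3;0;0]
PS(2,1)∈J2 [3;0;1]
C(0,1)∈J2 [3;0;2]
L+ [4;0;2]
L+ [5;0;2]
L+ [6;0;2]
PS(3,5)∈J2 [6;0;3]
L+ [7;0;3]
P(0,3)∈J1 [7;1;3]
PS(6,4)∈J2 [7;1;4]
L+ [8;1;4]
PS(7,3)∈J2 [8;1;5]
P(1,6)∈J1 [8;2;5]
L+ [9;2;5]
P(7,8)∈J1 [9;3;5]
P(2,4)∈J1 [9;4;5]
mobility = 24 − 8 − 5 = 11

M = 11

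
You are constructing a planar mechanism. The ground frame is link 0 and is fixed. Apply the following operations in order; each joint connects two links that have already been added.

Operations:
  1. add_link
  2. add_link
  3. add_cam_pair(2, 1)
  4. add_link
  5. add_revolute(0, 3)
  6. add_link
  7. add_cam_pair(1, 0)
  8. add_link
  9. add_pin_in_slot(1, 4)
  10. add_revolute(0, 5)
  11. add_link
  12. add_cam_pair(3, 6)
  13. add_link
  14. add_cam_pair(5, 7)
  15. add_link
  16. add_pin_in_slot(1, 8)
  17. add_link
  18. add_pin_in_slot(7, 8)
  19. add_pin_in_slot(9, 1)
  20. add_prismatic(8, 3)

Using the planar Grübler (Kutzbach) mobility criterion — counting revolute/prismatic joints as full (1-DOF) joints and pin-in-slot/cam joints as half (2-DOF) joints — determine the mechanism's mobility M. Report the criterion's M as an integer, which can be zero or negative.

link 0 = ground. State L|J1|J2 = 1|0|0
+link1  2|0|0
+link2  3|0|0
C(2,1) f=2→J2  3|0|1
+link3  4|0|1
R(0,3) f=1→J1  4|1|1
+link4  5|1|1
C(1,0) f=2→J2  5|1|2
+link5  6|1|2
PS(1,4) f=2→J2  6|1|3
R(0,5) f=1→J1  6|2|3
+link6  7|2|3
C(3,6) f=2→J2  7|2|4
+link7  8|2|4
C(5,7) f=2→J2  8|2|5
+link8  9|2|5
PS(1,8) f=2→J2  9|2|6
+link9  10|2|6
PS(7,8) f=2→J2  10|2|7
PS(9,1) f=2→J2  10|2|8
P(8,3) f=1→J1  10|3|8
M = 3(10−1)−2·3−8 = 27−6−8 = 13

M = 13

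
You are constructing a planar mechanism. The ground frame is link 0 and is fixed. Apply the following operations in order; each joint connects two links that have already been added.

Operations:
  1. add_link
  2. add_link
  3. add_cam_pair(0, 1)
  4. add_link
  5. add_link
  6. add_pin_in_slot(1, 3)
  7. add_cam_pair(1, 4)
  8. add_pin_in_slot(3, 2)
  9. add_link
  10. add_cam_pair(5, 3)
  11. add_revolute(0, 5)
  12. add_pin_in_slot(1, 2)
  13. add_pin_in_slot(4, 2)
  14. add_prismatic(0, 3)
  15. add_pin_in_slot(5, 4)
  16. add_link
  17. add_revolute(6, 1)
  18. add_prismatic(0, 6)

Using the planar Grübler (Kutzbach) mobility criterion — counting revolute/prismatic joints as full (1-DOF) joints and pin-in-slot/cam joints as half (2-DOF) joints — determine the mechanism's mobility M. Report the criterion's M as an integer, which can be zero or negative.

ground; <1,0,0>
#1 <2,0,0>
#2 <3,0,0>
C:0↔1 J2 <3,0,1>
#3 <4,0,1>
#4 <5,0,1>
PS:1↔3 J2 <5,0,2>
C:1↔4 J2 <5,0,3>
PS:3↔2 J2 <5,0,4>
#5 <6,0,4>
C:5↔3 J2 <6,0,5>
R:0↔5 J1 <6,1,5>
PS:1↔2 J2 <6,1,6>
PS:4↔2 J2 <6,1,7>
P:0↔3 J1 <6,2,7>
PS:5↔4 J2 <6,2,8>
#6 <7,2,8>
R:6↔1 J1 <7,3,8>
P:0↔6 J1 <7,4,8>
3×6 − 2×4 − 1×8 = 2

M = 2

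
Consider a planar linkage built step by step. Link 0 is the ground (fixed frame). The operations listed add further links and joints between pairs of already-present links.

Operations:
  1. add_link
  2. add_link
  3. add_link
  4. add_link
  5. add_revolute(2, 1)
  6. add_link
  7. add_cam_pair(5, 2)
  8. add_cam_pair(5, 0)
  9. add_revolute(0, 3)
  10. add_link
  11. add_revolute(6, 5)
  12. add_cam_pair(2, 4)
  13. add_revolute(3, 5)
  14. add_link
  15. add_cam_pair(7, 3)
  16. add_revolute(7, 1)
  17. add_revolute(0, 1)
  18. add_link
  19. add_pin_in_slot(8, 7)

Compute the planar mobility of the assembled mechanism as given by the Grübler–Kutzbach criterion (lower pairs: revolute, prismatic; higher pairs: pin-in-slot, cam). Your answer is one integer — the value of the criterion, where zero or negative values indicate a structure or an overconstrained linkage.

M = 7

[1;0;0] (link 0 is ground)
L+ [2;0;0]
L+ [3;0;0]
L+ [4;0;0]
L+ [5;0;0]
R(2,1)∈J1 [5;1;0]
L+ [6;1;0]
C(5,2)∈J2 [6;1;1]
C(5,0)∈J2 [6;1;2]
R(0,3)∈J1 [6;2;2]
L+ [7;2;2]
R(6,5)∈J1 [7;3;2]
C(2,4)∈J2 [7;3;3]
R(3,5)∈J1 [7;4;3]
L+ [8;4;3]
C(7,3)∈J2 [8;4;4]
R(7,1)∈J1 [8;5;4]
R(0,1)∈J1 [8;6;4]
L+ [9;6;4]
PS(8,7)∈J2 [9;6;5]
mobility = 24 − 12 − 5 = 7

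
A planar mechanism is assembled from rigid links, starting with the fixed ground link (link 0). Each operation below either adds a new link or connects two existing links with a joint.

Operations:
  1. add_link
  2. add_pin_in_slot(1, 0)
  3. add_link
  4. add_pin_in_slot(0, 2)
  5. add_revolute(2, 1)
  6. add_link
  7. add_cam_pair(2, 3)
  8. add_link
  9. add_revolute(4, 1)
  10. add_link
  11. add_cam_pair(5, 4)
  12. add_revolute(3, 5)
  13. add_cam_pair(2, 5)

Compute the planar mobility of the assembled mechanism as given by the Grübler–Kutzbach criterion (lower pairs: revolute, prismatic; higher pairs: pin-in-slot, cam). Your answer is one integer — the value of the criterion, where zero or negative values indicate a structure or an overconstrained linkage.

M = 4

L=1 J1=0 J2=0
add link → L=2 J1=0 J2=0
PS@1,0 dof=2 J2 → L=2 J1=0 J2=1
add link → L=3 J1=0 J2=1
PS@0,2 dof=2 J2 → L=3 J1=0 J2=2
R@2,1 dof=1 J1 → L=3 J1=1 J2=2
add link → L=4 J1=1 J2=2
C@2,3 dof=2 J2 → L=4 J1=1 J2=3
add link → L=5 J1=1 J2=3
R@4,1 dof=1 J1 → L=5 J1=2 J2=3
add link → L=6 J1=2 J2=3
C@5,4 dof=2 J2 → L=6 J1=2 J2=4
R@3,5 dof=1 J1 → L=6 J1=3 J2=4
C@2,5 dof=2 J2 → L=6 J1=3 J2=5
M=3(L−1)−2J1−J2=3·5−2·3−5=4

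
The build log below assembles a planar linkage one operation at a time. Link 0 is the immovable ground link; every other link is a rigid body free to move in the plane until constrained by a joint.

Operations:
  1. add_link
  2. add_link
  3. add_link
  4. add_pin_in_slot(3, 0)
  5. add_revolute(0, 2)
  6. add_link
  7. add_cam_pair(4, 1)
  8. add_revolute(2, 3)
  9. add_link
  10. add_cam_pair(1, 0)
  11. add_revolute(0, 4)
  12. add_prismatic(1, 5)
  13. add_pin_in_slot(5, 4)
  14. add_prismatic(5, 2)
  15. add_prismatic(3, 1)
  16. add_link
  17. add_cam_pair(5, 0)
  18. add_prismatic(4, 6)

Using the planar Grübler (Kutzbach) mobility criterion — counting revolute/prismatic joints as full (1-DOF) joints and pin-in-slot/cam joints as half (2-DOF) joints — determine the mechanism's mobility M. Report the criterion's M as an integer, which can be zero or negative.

M = -1

ground; <1,0,0>
#1 <2,0,0>
#2 <3,0,0>
#3 <4,0,0>
PS:3↔0 J2 <4,0,1>
R:0↔2 J1 <4,1,1>
#4 <5,1,1>
C:4↔1 J2 <5,1,2>
R:2↔3 J1 <5,2,2>
#5 <6,2,2>
C:1↔0 J2 <6,2,3>
R:0↔4 J1 <6,3,3>
P:1↔5 J1 <6,4,3>
PS:5↔4 J2 <6,4,4>
P:5↔2 J1 <6,5,4>
P:3↔1 J1 <6,6,4>
#6 <7,6,4>
C:5↔0 J2 <7,6,5>
P:4↔6 J1 <7,7,5>
3×6 − 2×7 − 1×5 = -1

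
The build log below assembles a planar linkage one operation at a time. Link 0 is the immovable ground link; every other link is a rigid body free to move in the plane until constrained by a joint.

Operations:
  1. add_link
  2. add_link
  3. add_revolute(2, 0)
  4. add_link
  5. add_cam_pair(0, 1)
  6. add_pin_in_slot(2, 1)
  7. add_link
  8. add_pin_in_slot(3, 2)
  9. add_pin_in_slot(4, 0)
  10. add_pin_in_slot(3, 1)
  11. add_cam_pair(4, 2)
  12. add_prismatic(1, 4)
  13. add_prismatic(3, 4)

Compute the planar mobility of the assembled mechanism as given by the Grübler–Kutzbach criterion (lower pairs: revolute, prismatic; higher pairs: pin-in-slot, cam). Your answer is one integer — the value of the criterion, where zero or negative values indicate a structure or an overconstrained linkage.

(L,J1,J2)=(1,0,0); link0 fixed
link1: (2,0,0)
link2: (3,0,0)
R 2-0 [J1]: (3,1,0)
link3: (4,1,0)
C 0-1 [J2]: (4,1,1)
PS 2-1 [J2]: (4,1,2)
link4: (5,1,2)
PS 3-2 [J2]: (5,1,3)
PS 4-0 [J2]: (5,1,4)
PS 3-1 [J2]: (5,1,5)
C 4-2 [J2]: (5,1,6)
P 1-4 [J1]: (5,2,6)
P 3-4 [J1]: (5,3,6)
Grübler: 3·4 − 2·3 − 6 = 0

M = 0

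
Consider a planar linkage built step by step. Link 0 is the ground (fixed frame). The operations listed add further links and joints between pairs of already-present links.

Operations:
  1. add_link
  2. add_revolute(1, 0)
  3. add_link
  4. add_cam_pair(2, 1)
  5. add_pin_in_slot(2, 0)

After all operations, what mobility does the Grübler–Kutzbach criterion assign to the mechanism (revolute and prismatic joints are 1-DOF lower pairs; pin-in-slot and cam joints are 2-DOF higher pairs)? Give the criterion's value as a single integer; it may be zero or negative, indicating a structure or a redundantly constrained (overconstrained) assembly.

M = 2

(L,J1,J2)=(1,0,0); link0 fixed
link1: (2,0,0)
R 1-0 [J1]: (2,1,0)
link2: (3,1,0)
C 2-1 [J2]: (3,1,1)
PS 2-0 [J2]: (3,1,2)
Grübler: 3·2 − 2·1 − 2 = 2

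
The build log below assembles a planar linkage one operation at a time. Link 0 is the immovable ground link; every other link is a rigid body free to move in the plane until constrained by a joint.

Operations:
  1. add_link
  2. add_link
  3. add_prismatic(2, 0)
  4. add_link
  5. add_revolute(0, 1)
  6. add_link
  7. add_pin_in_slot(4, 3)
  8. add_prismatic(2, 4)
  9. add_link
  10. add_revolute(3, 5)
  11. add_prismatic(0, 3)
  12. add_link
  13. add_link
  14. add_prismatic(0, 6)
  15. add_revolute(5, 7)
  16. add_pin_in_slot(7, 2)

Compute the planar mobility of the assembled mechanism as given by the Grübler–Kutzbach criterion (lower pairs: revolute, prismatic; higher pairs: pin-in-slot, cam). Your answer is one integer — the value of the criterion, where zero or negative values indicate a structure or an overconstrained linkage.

[1;0;0] (link 0 is ground)
L+ [2;0;0]
L+ [3;0;0]
P(2,0)∈J1 [3;1;0]
L+ [4;1;0]
R(0,1)∈J1 [4;2;0]
L+ [5;2;0]
PS(4,3)∈J2 [5;2;1]
P(2,4)∈J1 [5;3;1]
L+ [6;3;1]
R(3,5)∈J1 [6;4;1]
P(0,3)∈J1 [6;5;1]
L+ [7;5;1]
L+ [8;5;1]
P(0,6)∈J1 [8;6;1]
R(5,7)∈J1 [8;7;1]
PS(7,2)∈J2 [8;7;2]
mobility = 21 − 14 − 2 = 5

M = 5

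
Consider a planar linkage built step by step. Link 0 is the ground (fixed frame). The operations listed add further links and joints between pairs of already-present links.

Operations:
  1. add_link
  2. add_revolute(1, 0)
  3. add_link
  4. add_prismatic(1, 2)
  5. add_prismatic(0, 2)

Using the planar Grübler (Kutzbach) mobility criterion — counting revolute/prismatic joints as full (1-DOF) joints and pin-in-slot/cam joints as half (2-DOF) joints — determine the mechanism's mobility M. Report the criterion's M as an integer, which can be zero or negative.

M = 0

link 0 = ground. State L|J1|J2 = 1|0|0
+link1  2|0|0
R(1,0) f=1→J1  2|1|0
+link2  3|1|0
P(1,2) f=1→J1  3|2|0
P(0,2) f=1→J1  3|3|0
M = 3(3−1)−2·3−0 = 6−6−0 = 0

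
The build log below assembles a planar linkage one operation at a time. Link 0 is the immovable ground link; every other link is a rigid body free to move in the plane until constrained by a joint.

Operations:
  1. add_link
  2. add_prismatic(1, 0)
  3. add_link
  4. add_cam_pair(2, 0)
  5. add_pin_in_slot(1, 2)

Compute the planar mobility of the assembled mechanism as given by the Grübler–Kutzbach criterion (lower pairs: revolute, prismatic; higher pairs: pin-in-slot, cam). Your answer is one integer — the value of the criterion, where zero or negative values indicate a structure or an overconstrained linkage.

[1;0;0] (link 0 is ground)
L+ [2;0;0]
P(1,0)∈J1 [2;1;0]
L+ [3;1;0]
C(2,0)∈J2 [3;1;1]
PS(1,2)∈J2 [3;1;2]
mobility = 6 − 2 − 2 = 2

M = 2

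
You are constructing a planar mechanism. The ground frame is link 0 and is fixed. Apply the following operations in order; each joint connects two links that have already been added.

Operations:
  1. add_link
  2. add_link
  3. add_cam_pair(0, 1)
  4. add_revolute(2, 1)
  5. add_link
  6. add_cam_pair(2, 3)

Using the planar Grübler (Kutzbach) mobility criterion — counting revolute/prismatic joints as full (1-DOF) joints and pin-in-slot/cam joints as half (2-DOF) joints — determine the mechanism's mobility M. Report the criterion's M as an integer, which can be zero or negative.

M = 5

link 0 = ground. State L|J1|J2 = 1|0|0
+link1  2|0|0
+link2  3|0|0
C(0,1) f=2→J2  3|0|1
R(2,1) f=1→J1  3|1|1
+link3  4|1|1
C(2,3) f=2→J2  4|1|2
M = 3(4−1)−2·1−2 = 9−2−2 = 5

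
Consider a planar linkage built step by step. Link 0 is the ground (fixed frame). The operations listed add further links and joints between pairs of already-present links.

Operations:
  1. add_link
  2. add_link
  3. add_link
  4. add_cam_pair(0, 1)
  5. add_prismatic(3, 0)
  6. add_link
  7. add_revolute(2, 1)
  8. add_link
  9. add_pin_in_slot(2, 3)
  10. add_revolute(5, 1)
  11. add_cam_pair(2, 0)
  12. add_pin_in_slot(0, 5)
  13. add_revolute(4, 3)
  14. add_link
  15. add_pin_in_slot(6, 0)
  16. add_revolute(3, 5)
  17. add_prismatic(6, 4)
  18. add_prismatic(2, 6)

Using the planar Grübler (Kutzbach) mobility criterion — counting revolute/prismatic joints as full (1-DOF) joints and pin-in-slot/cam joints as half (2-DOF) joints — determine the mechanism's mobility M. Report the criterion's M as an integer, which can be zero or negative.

M = -1

link 0 = ground. State L|J1|J2 = 1|0|0
+link1  2|0|0
+link2  3|0|0
+link3  4|0|0
C(0,1) f=2→J2  4|0|1
P(3,0) f=1→J1  4|1|1
+link4  5|1|1
R(2,1) f=1→J1  5|2|1
+link5  6|2|1
PS(2,3) f=2→J2  6|2|2
R(5,1) f=1→J1  6|3|2
C(2,0) f=2→J2  6|3|3
PS(0,5) f=2→J2  6|3|4
R(4,3) f=1→J1  6|4|4
+link6  7|4|4
PS(6,0) f=2→J2  7|4|5
R(3,5) f=1→J1  7|5|5
P(6,4) f=1→J1  7|6|5
P(2,6) f=1→J1  7|7|5
M = 3(7−1)−2·7−5 = 18−14−5 = -1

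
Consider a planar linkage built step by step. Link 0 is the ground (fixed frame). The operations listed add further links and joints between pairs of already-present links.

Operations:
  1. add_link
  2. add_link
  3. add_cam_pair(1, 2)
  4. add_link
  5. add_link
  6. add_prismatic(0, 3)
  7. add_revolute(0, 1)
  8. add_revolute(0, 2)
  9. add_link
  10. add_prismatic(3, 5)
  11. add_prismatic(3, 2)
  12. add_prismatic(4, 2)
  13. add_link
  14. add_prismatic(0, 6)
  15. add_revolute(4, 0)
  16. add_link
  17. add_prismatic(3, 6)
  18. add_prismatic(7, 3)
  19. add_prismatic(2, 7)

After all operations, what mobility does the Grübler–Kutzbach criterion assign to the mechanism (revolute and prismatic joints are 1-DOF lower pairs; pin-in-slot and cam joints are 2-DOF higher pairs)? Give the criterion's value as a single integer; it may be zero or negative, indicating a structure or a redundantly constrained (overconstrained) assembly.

M = -2

[1;0;0] (link 0 is ground)
L+ [2;0;0]
L+ [3;0;0]
C(1,2)∈J2 [3;0;1]
L+ [4;0;1]
L+ [5;0;1]
P(0,3)∈J1 [5;1;1]
R(0,1)∈J1 [5;2;1]
R(0,2)∈J1 [5;3;1]
L+ [6;3;1]
P(3,5)∈J1 [6;4;1]
P(3,2)∈J1 [6;5;1]
P(4,2)∈J1 [6;6;1]
L+ [7;6;1]
P(0,6)∈J1 [7;7;1]
R(4,0)∈J1 [7;8;1]
L+ [8;8;1]
P(3,6)∈J1 [8;9;1]
P(7,3)∈J1 [8;10;1]
P(2,7)∈J1 [8;11;1]
mobility = 21 − 22 − 1 = -2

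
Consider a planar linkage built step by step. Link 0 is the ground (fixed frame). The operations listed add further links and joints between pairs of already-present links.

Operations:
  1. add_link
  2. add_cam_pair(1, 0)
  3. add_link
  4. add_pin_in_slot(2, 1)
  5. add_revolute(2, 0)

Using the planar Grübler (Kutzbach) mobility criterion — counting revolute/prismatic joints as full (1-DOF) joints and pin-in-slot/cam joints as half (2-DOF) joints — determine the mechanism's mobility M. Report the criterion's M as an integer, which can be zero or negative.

link 0 = ground. State L|J1|J2 = 1|0|0
+link1  2|0|0
C(1,0) f=2→J2  2|0|1
+link2  3|0|1
PS(2,1) f=2→J2  3|0|2
R(2,0) f=1→J1  3|1|2
M = 3(3−1)−2·1−2 = 6−2−2 = 2

M = 2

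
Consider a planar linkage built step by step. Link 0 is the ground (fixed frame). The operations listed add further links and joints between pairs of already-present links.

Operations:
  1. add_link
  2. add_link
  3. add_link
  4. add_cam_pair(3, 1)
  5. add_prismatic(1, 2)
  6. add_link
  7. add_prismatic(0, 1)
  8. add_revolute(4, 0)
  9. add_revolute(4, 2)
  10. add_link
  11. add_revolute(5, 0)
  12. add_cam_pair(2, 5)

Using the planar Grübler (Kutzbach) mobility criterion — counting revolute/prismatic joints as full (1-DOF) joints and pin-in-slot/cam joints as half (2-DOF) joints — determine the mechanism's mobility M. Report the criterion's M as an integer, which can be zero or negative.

M = 3

(L,J1,J2)=(1,0,0); link0 fixed
link1: (2,0,0)
link2: (3,0,0)
link3: (4,0,0)
C 3-1 [J2]: (4,0,1)
P 1-2 [J1]: (4,1,1)
link4: (5,1,1)
P 0-1 [J1]: (5,2,1)
R 4-0 [J1]: (5,3,1)
R 4-2 [J1]: (5,4,1)
link5: (6,4,1)
R 5-0 [J1]: (6,5,1)
C 2-5 [J2]: (6,5,2)
Grübler: 3·5 − 2·5 − 2 = 3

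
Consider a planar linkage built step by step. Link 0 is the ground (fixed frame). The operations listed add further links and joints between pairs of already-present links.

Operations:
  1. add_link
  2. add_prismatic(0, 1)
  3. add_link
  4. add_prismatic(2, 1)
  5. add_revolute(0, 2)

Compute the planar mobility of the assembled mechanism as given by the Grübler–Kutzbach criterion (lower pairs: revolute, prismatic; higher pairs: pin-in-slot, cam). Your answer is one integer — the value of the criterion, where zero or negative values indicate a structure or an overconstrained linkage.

M = 0

[1;0;0] (link 0 is ground)
L+ [2;0;0]
P(0,1)∈J1 [2;1;0]
L+ [3;1;0]
P(2,1)∈J1 [3;2;0]
R(0,2)∈J1 [3;3;0]
mobility = 6 − 6 − 0 = 0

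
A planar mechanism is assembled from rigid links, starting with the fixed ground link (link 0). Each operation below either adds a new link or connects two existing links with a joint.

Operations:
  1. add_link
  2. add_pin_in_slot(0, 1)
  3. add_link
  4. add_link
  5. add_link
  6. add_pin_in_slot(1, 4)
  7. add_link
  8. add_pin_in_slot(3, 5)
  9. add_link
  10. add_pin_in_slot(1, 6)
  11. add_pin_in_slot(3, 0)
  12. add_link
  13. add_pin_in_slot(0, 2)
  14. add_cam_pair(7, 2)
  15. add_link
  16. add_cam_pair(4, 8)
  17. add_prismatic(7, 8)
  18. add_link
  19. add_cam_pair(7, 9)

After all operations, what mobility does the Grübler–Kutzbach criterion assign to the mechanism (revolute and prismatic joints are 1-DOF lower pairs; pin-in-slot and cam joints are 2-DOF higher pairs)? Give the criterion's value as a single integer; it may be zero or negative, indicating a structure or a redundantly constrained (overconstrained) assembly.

(L,J1,J2)=(1,0,0); link0 fixed
link1: (2,0,0)
PS 0-1 [J2]: (2,0,1)
link2: (3,0,1)
link3: (4,0,1)
link4: (5,0,1)
PS 1-4 [J2]: (5,0,2)
link5: (6,0,2)
PS 3-5 [J2]: (6,0,3)
link6: (7,0,3)
PS 1-6 [J2]: (7,0,4)
PS 3-0 [J2]: (7,0,5)
link7: (8,0,5)
PS 0-2 [J2]: (8,0,6)
C 7-2 [J2]: (8,0,7)
link8: (9,0,7)
C 4-8 [J2]: (9,0,8)
P 7-8 [J1]: (9,1,8)
link9: (10,1,8)
C 7-9 [J2]: (10,1,9)
Grübler: 3·9 − 2·1 − 9 = 16

M = 16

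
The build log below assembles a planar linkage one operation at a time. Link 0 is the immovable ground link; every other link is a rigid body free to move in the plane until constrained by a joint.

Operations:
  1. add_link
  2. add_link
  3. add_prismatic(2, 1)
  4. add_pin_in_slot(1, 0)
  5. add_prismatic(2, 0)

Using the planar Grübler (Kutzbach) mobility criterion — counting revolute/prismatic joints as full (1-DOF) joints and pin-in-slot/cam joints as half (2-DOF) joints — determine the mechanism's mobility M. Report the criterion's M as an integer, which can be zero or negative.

M = 1

(L,J1,J2)=(1,0,0); link0 fixed
link1: (2,0,0)
link2: (3,0,0)
P 2-1 [J1]: (3,1,0)
PS 1-0 [J2]: (3,1,1)
P 2-0 [J1]: (3,2,1)
Grübler: 3·2 − 2·2 − 1 = 1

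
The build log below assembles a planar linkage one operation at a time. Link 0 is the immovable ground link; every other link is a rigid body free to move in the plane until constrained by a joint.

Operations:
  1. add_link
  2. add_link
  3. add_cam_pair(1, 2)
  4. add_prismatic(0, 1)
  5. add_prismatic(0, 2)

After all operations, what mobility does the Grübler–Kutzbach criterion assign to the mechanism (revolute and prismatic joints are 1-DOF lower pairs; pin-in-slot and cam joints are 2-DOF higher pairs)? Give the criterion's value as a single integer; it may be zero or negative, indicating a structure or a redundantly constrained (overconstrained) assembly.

L=1 J1=0 J2=0
add link → L=2 J1=0 J2=0
add link → L=3 J1=0 J2=0
C@1,2 dof=2 J2 → L=3 J1=0 J2=1
P@0,1 dof=1 J1 → L=3 J1=1 J2=1
P@0,2 dof=1 J1 → L=3 J1=2 J2=1
M=3(L−1)−2J1−J2=3·2−2·2−1=1

M = 1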